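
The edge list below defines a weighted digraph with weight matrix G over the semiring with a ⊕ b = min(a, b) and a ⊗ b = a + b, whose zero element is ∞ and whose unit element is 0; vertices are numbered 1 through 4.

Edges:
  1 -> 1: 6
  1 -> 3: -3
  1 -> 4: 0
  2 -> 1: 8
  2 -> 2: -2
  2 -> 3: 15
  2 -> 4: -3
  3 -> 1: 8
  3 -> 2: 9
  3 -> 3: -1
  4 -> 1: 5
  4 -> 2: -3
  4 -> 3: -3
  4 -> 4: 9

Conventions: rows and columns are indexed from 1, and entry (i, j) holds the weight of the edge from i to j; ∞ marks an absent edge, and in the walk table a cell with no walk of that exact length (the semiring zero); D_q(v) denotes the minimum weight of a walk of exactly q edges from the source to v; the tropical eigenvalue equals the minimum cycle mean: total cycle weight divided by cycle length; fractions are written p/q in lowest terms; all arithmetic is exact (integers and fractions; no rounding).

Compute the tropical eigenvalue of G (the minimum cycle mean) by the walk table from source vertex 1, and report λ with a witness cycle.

q=0: [0, ∞, ∞, ∞]
q=1: [6, ∞, -3, 0]
q=2: [5, -3, -4, 6]
q=3: [4, -5, -5, -6]
q=4: [-1, -9, -9, -8]
Optimal cycle mean attained by: cycle 2->4->2, total (-3) + (-3), length 2.
Answer: λ = -3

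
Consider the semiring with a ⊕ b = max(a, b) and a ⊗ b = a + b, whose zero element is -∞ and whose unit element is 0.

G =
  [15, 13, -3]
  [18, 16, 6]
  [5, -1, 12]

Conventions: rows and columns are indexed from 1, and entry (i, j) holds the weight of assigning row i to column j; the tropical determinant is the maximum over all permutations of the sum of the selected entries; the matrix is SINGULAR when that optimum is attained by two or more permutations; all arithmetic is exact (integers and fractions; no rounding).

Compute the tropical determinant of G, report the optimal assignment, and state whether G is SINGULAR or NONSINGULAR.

σ = (1, 2, 3): 15 + 16 + 12 = 43
σ = (1, 3, 2): 15 + 6 + (-1) = 20
σ = (2, 1, 3): 13 + 18 + 12 = 43
σ = (2, 3, 1): 13 + 6 + 5 = 24
σ = (3, 1, 2): (-3) + 18 + (-1) = 14
σ = (3, 2, 1): (-3) + 16 + 5 = 18
Optimal value attained by: σ = (1, 2, 3).
Answer: det⊕(G) = 43; verdict: SINGULAR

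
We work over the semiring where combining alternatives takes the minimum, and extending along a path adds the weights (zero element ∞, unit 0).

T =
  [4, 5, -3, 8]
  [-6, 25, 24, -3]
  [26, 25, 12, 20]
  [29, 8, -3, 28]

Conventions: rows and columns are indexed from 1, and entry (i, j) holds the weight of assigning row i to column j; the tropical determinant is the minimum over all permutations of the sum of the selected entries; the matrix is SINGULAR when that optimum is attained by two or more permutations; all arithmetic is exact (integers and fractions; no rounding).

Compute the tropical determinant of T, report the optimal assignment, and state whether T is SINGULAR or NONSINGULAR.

σ = (1, 2, 3, 4): 4 + 25 + 12 + 28 = 69
σ = (1, 2, 4, 3): 4 + 25 + 20 + (-3) = 46
σ = (1, 3, 2, 4): 4 + 24 + 25 + 28 = 81
σ = (1, 3, 4, 2): 4 + 24 + 20 + 8 = 56
σ = (1, 4, 2, 3): 4 + (-3) + 25 + (-3) = 23
σ = (1, 4, 3, 2): 4 + (-3) + 12 + 8 = 21
σ = (2, 1, 3, 4): 5 + (-6) + 12 + 28 = 39
σ = (2, 1, 4, 3): 5 + (-6) + 20 + (-3) = 16
σ = (2, 3, 1, 4): 5 + 24 + 26 + 28 = 83
σ = (2, 3, 4, 1): 5 + 24 + 20 + 29 = 78
σ = (2, 4, 1, 3): 5 + (-3) + 26 + (-3) = 25
σ = (2, 4, 3, 1): 5 + (-3) + 12 + 29 = 43
σ = (3, 1, 2, 4): (-3) + (-6) + 25 + 28 = 44
σ = (3, 1, 4, 2): (-3) + (-6) + 20 + 8 = 19
σ = (3, 2, 1, 4): (-3) + 25 + 26 + 28 = 76
σ = (3, 2, 4, 1): (-3) + 25 + 20 + 29 = 71
σ = (3, 4, 1, 2): (-3) + (-3) + 26 + 8 = 28
σ = (3, 4, 2, 1): (-3) + (-3) + 25 + 29 = 48
σ = (4, 1, 2, 3): 8 + (-6) + 25 + (-3) = 24
σ = (4, 1, 3, 2): 8 + (-6) + 12 + 8 = 22
σ = (4, 2, 1, 3): 8 + 25 + 26 + (-3) = 56
σ = (4, 2, 3, 1): 8 + 25 + 12 + 29 = 74
σ = (4, 3, 1, 2): 8 + 24 + 26 + 8 = 66
σ = (4, 3, 2, 1): 8 + 24 + 25 + 29 = 86
Optimal value attained by: σ = (2, 1, 4, 3).
Answer: det⊕(T) = 16; verdict: NONSINGULAR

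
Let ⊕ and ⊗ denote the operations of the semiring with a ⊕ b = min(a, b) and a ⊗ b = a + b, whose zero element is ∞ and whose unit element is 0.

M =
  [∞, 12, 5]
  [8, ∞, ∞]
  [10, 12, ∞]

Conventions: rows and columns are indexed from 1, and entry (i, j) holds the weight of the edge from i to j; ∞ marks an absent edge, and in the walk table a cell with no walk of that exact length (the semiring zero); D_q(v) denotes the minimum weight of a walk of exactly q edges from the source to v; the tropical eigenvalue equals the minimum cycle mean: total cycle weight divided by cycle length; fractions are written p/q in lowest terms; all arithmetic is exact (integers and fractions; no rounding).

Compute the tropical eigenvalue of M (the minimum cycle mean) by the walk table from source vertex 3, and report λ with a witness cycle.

q=0: [∞, ∞, 0]
q=1: [10, 12, ∞]
q=2: [20, 22, 15]
q=3: [25, 27, 25]
Optimal cycle mean attained by: cycle 1->3->1, total 5 + 10, length 2.
Answer: λ = 15/2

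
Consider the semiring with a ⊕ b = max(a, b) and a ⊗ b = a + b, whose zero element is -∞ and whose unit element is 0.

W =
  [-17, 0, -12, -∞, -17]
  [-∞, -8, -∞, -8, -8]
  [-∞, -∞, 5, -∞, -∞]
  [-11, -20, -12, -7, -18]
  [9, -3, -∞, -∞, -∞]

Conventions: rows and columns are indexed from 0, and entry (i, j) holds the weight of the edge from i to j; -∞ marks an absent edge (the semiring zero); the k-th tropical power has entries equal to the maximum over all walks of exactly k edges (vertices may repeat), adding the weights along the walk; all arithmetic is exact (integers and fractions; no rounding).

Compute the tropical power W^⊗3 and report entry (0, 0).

W^⊗2:
  [-8, -8, -7, -8, -8]
  [1, -11, -20, -15, -16]
  [-∞, -∞, 10, -∞, -∞]
  [-9, -11, -7, -14, -25]
  [-8, 9, -3, -11, -8]
W^⊗3:
  [1, -8, -2, -15, -16]
  [-7, 1, -11, -19, -16]
  [-∞, -∞, 15, -∞, -∞]
  [-16, -9, -2, -19, -19]
  [1, 1, 2, 1, 1]
Key observation: the optimum is the walk 0->1->4->0, with weight 0 + (-8) + 9 = 1.
Optimal value attained by: walk 0->1->4->0.
Answer: (W^⊗3)[0][0] = 1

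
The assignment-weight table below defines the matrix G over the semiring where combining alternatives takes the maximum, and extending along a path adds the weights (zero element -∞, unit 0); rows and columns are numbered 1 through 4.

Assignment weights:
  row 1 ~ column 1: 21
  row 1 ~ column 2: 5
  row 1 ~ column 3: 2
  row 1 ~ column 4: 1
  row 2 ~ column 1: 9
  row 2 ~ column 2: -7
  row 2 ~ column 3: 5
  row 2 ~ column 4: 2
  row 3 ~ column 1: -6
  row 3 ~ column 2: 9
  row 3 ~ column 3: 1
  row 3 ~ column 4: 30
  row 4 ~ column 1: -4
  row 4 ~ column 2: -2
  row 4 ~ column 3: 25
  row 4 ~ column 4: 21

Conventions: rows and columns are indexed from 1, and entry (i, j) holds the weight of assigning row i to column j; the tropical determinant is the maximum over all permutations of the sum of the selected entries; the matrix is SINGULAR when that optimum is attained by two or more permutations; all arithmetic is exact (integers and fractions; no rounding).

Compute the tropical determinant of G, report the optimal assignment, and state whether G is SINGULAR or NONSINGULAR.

σ = (1, 2, 3, 4): 21 + (-7) + 1 + 21 = 36
σ = (1, 2, 4, 3): 21 + (-7) + 30 + 25 = 69
σ = (1, 3, 2, 4): 21 + 5 + 9 + 21 = 56
σ = (1, 3, 4, 2): 21 + 5 + 30 + (-2) = 54
σ = (1, 4, 2, 3): 21 + 2 + 9 + 25 = 57
σ = (1, 4, 3, 2): 21 + 2 + 1 + (-2) = 22
σ = (2, 1, 3, 4): 5 + 9 + 1 + 21 = 36
σ = (2, 1, 4, 3): 5 + 9 + 30 + 25 = 69
σ = (2, 3, 1, 4): 5 + 5 + (-6) + 21 = 25
σ = (2, 3, 4, 1): 5 + 5 + 30 + (-4) = 36
σ = (2, 4, 1, 3): 5 + 2 + (-6) + 25 = 26
σ = (2, 4, 3, 1): 5 + 2 + 1 + (-4) = 4
σ = (3, 1, 2, 4): 2 + 9 + 9 + 21 = 41
σ = (3, 1, 4, 2): 2 + 9 + 30 + (-2) = 39
σ = (3, 2, 1, 4): 2 + (-7) + (-6) + 21 = 10
σ = (3, 2, 4, 1): 2 + (-7) + 30 + (-4) = 21
σ = (3, 4, 1, 2): 2 + 2 + (-6) + (-2) = -4
σ = (3, 4, 2, 1): 2 + 2 + 9 + (-4) = 9
σ = (4, 1, 2, 3): 1 + 9 + 9 + 25 = 44
σ = (4, 1, 3, 2): 1 + 9 + 1 + (-2) = 9
σ = (4, 2, 1, 3): 1 + (-7) + (-6) + 25 = 13
σ = (4, 2, 3, 1): 1 + (-7) + 1 + (-4) = -9
σ = (4, 3, 1, 2): 1 + 5 + (-6) + (-2) = -2
σ = (4, 3, 2, 1): 1 + 5 + 9 + (-4) = 11
Optimal value attained by: σ = (1, 2, 4, 3).
Answer: det⊕(G) = 69; verdict: SINGULAR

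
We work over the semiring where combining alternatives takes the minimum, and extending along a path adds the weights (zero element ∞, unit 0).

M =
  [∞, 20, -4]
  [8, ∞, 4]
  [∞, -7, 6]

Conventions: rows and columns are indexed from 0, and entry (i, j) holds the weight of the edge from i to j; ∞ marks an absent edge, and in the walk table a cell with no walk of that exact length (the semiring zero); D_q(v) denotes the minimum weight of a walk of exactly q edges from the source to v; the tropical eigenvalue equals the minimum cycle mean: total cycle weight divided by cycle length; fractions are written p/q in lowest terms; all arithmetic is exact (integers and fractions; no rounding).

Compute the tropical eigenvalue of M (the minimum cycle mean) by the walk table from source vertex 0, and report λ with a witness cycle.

q=0: [0, ∞, ∞]
q=1: [∞, 20, -4]
q=2: [28, -11, 2]
q=3: [-3, -5, -7]
Optimal cycle mean attained by: cycle 1->2->1, total 4 + (-7), length 2.
Answer: λ = -3/2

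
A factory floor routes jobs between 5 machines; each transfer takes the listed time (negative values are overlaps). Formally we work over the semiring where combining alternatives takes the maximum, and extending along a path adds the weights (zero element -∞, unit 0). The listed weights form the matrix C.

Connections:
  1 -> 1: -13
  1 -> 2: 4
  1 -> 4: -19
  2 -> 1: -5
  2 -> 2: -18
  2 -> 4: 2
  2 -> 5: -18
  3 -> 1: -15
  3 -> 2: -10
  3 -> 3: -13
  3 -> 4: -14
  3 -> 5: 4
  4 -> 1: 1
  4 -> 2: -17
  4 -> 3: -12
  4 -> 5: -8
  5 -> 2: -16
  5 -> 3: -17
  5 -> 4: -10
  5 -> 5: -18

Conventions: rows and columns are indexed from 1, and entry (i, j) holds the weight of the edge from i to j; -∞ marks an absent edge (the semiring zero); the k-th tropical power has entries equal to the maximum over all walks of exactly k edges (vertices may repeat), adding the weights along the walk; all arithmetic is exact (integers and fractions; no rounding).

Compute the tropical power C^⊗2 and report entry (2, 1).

C^⊗2:
  [-1, -9, -31, 6, -14]
  [3, -1, -10, -16, -6]
  [-13, -11, -13, -6, -9]
  [-12, 5, -25, -15, -8]
  [-9, -27, -22, -14, -13]
Key observation: the optimum is the walk 2->4->1, with weight 2 + 1 = 3.
Optimal value attained by: walk 2->4->1.
Answer: (C^⊗2)[2][1] = 3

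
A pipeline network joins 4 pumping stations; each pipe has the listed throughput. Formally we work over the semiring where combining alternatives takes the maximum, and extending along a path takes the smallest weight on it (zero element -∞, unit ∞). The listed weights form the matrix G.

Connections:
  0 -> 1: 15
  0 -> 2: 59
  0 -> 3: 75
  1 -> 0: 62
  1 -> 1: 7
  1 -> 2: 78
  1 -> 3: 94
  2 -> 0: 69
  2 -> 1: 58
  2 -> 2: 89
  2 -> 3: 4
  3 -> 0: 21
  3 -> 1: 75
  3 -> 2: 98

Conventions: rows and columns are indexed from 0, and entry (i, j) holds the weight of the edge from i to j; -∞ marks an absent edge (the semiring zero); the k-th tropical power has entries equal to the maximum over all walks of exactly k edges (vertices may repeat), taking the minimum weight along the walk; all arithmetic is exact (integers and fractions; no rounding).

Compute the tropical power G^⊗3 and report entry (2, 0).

G^⊗2:
  [59, 75, 75, 15]
  [69, 75, 94, 62]
  [69, 58, 89, 69]
  [69, 58, 89, 75]
G^⊗3:
  [69, 58, 75, 75]
  [69, 62, 89, 75]
  [69, 69, 89, 69]
  [69, 75, 89, 69]
Key observation: the optimum is the walk 2->2->2->0, with weight 89 min 89 min 69 = 69.
Optimal value attained by: walk 2->2->2->0.
Answer: (G^⊗3)[2][0] = 69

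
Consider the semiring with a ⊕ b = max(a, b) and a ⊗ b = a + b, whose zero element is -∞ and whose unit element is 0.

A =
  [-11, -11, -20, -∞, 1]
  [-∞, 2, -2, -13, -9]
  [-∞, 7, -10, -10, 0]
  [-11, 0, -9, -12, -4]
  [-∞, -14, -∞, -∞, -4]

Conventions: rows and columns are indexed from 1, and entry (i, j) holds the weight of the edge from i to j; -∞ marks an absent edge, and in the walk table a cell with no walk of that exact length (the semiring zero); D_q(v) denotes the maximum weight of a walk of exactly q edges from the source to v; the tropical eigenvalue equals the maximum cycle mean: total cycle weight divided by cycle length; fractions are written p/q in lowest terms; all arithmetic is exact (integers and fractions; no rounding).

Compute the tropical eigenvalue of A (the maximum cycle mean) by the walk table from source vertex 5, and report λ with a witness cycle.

q=0: [-∞, -∞, -∞, -∞, 0]
q=1: [-∞, -14, -∞, -∞, -4]
q=2: [-∞, -12, -16, -27, -8]
q=3: [-38, -9, -14, -25, -12]
q=4: [-36, -7, -11, -22, -14]
q=5: [-33, -4, -9, -20, -11]
Optimal cycle mean attained by: cycle 2->3->2, total (-2) + 7, length 2.
Answer: λ = 5/2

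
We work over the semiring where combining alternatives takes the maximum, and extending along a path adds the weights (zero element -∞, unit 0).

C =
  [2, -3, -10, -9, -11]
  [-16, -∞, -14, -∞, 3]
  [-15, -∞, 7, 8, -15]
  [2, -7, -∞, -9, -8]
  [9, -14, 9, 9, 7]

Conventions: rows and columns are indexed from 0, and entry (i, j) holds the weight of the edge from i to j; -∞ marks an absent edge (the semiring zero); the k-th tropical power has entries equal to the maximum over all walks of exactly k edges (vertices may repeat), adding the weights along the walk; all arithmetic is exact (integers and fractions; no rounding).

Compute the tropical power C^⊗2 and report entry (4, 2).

C^⊗2:
  [4, -1, -2, -2, 0]
  [12, -11, 12, 12, 10]
  [10, 1, 14, 15, 0]
  [4, -1, 1, 1, -1]
  [16, 6, 16, 17, 14]
Key observation: the optimum is the walk 4->2->2, with weight 9 + 7 = 16.
Optimal value attained by: walk 4->2->2.
Answer: (C^⊗2)[4][2] = 16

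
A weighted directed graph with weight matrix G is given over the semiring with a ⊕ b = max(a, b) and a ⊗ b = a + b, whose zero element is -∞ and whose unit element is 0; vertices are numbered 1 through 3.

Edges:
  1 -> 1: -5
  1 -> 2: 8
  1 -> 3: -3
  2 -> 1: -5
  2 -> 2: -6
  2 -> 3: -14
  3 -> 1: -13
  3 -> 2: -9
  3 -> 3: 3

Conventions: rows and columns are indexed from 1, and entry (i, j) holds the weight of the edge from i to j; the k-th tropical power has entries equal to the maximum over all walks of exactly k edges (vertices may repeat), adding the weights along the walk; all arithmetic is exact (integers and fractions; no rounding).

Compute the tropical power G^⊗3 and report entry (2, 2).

G^⊗2:
  [3, 3, 0]
  [-10, 3, -8]
  [-10, -5, 6]
G^⊗3:
  [-2, 11, 3]
  [-2, -2, -5]
  [-7, -2, 9]
Key observation: the optimum is the walk 2->1->1->2, with weight (-5) + (-5) + 8 = -2.
Optimal value attained by: walk 2->1->1->2.
Answer: (G^⊗3)[2][2] = -2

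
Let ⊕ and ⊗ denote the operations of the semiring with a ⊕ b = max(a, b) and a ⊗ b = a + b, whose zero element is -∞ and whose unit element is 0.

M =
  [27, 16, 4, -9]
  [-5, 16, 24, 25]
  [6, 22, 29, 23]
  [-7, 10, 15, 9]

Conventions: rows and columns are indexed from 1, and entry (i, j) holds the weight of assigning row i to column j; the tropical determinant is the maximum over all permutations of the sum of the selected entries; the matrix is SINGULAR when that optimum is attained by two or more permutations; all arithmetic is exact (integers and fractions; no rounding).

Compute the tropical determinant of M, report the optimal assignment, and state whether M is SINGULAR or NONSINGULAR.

σ = (1, 2, 3, 4): 27 + 16 + 29 + 9 = 81
σ = (1, 2, 4, 3): 27 + 16 + 23 + 15 = 81
σ = (1, 3, 2, 4): 27 + 24 + 22 + 9 = 82
σ = (1, 3, 4, 2): 27 + 24 + 23 + 10 = 84
σ = (1, 4, 2, 3): 27 + 25 + 22 + 15 = 89
σ = (1, 4, 3, 2): 27 + 25 + 29 + 10 = 91
σ = (2, 1, 3, 4): 16 + (-5) + 29 + 9 = 49
σ = (2, 1, 4, 3): 16 + (-5) + 23 + 15 = 49
σ = (2, 3, 1, 4): 16 + 24 + 6 + 9 = 55
σ = (2, 3, 4, 1): 16 + 24 + 23 + (-7) = 56
σ = (2, 4, 1, 3): 16 + 25 + 6 + 15 = 62
σ = (2, 4, 3, 1): 16 + 25 + 29 + (-7) = 63
σ = (3, 1, 2, 4): 4 + (-5) + 22 + 9 = 30
σ = (3, 1, 4, 2): 4 + (-5) + 23 + 10 = 32
σ = (3, 2, 1, 4): 4 + 16 + 6 + 9 = 35
σ = (3, 2, 4, 1): 4 + 16 + 23 + (-7) = 36
σ = (3, 4, 1, 2): 4 + 25 + 6 + 10 = 45
σ = (3, 4, 2, 1): 4 + 25 + 22 + (-7) = 44
σ = (4, 1, 2, 3): (-9) + (-5) + 22 + 15 = 23
σ = (4, 1, 3, 2): (-9) + (-5) + 29 + 10 = 25
σ = (4, 2, 1, 3): (-9) + 16 + 6 + 15 = 28
σ = (4, 2, 3, 1): (-9) + 16 + 29 + (-7) = 29
σ = (4, 3, 1, 2): (-9) + 24 + 6 + 10 = 31
σ = (4, 3, 2, 1): (-9) + 24 + 22 + (-7) = 30
Optimal value attained by: σ = (1, 4, 3, 2).
Answer: det⊕(M) = 91; verdict: NONSINGULAR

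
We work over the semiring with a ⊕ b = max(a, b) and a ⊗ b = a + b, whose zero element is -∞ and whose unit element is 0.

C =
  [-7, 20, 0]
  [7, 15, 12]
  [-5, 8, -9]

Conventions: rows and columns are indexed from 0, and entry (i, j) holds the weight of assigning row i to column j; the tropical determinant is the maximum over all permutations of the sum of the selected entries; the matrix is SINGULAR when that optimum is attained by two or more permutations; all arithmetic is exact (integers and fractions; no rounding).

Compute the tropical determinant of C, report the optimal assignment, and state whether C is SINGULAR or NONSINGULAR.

σ = (0, 1, 2): (-7) + 15 + (-9) = -1
σ = (0, 2, 1): (-7) + 12 + 8 = 13
σ = (1, 0, 2): 20 + 7 + (-9) = 18
σ = (1, 2, 0): 20 + 12 + (-5) = 27
σ = (2, 0, 1): 0 + 7 + 8 = 15
σ = (2, 1, 0): 0 + 15 + (-5) = 10
Optimal value attained by: σ = (1, 2, 0).
Answer: det⊕(C) = 27; verdict: NONSINGULAR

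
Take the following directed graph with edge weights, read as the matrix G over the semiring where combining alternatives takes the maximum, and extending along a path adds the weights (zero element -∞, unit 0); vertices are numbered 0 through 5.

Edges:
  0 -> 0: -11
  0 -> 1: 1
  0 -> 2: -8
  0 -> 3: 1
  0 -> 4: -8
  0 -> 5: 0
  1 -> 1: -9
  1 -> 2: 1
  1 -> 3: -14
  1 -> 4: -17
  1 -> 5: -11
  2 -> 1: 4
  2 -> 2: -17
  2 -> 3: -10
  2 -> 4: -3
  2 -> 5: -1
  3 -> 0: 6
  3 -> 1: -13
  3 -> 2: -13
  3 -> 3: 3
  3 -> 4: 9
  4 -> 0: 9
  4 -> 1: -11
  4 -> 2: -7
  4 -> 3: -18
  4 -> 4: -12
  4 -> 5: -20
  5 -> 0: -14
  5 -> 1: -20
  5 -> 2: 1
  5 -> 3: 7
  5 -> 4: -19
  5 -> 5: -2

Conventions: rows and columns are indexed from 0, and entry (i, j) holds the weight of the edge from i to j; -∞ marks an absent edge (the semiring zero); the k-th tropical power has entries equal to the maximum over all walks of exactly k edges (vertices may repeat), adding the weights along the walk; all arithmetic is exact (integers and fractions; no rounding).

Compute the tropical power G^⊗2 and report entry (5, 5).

G^⊗2:
  [7, -4, 2, 7, 10, -2]
  [-8, 5, -8, -4, -2, 0]
  [6, -5, 5, 6, -1, -3]
  [18, 7, 2, 7, 12, 6]
  [-2, 10, 1, 10, 1, 9]
  [13, 5, -1, 10, 16, 0]
Key observation: the optimum is the walk 5->2->5, with weight 1 + (-1) = 0.
Optimal value attained by: walk 5->2->5.
Answer: (G^⊗2)[5][5] = 0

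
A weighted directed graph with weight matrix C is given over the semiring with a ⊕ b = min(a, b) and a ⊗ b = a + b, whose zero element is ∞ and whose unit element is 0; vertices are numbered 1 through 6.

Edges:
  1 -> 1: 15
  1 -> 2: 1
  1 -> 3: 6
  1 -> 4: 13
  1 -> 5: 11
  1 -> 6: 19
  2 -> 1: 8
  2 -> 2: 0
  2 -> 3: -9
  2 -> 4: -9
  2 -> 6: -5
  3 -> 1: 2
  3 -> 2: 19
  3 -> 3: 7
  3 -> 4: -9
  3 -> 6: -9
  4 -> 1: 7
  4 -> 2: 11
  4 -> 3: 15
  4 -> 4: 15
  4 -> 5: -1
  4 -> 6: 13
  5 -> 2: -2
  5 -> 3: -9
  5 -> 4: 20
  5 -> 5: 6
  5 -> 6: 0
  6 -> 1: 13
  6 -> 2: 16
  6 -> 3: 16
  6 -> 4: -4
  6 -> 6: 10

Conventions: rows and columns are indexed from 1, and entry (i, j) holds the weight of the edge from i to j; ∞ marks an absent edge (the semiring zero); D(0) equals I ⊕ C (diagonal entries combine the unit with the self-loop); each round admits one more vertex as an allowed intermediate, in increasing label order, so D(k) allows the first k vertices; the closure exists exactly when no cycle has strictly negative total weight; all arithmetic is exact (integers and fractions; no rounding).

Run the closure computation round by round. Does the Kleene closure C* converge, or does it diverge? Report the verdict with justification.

D(0):
  [0, 1, 6, 13, 11, 19]
  [8, 0, -9, -9, ∞, -5]
  [2, 19, 0, -9, ∞, -9]
  [7, 11, 15, 0, -1, 13]
  [∞, -2, -9, 20, 0, 0]
  [13, 16, 16, -4, ∞, 0]
D(1):
  [0, 1, 6, 13, 11, 19]
  [8, 0, -9, -9, 19, -5]
  [2, 3, 0, -9, 13, -9]
  [7, 8, 13, 0, -1, 13]
  [∞, -2, -9, 20, 0, 0]
  [13, 14, 16, -4, 24, 0]
Detection: at round 2, diagonal entry (3, 3) turns strictly negative.
Key observation: the cycle 3->1->2->3 has total weight 2 + 1 + (-9), which is strictly negative.
Answer: DIVERGES — negative cycle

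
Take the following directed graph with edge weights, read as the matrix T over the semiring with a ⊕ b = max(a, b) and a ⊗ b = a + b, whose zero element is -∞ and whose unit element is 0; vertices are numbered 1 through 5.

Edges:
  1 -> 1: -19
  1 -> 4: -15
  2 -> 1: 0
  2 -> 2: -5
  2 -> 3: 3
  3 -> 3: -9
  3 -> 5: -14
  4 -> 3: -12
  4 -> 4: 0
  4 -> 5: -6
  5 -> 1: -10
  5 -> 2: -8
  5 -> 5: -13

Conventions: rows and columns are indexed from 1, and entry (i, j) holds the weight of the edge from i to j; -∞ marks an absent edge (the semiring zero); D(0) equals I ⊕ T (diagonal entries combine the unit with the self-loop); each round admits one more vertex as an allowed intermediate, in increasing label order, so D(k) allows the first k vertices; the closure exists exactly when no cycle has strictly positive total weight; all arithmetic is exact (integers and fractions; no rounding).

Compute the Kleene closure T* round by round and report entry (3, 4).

D(0):
  [0, -∞, -∞, -15, -∞]
  [0, 0, 3, -∞, -∞]
  [-∞, -∞, 0, -∞, -14]
  [-∞, -∞, -12, 0, -6]
  [-10, -8, -∞, -∞, 0]
D(1):
  [0, -∞, -∞, -15, -∞]
  [0, 0, 3, -15, -∞]
  [-∞, -∞, 0, -∞, -14]
  [-∞, -∞, -12, 0, -6]
  [-10, -8, -∞, -25, 0]
D(2):
  [0, -∞, -∞, -15, -∞]
  [0, 0, 3, -15, -∞]
  [-∞, -∞, 0, -∞, -14]
  [-∞, -∞, -12, 0, -6]
  [-8, -8, -5, -23, 0]
D(3):
  [0, -∞, -∞, -15, -∞]
  [0, 0, 3, -15, -11]
  [-∞, -∞, 0, -∞, -14]
  [-∞, -∞, -12, 0, -6]
  [-8, -8, -5, -23, 0]
D(4):
  [0, -∞, -27, -15, -21]
  [0, 0, 3, -15, -11]
  [-∞, -∞, 0, -∞, -14]
  [-∞, -∞, -12, 0, -6]
  [-8, -8, -5, -23, 0]
D(5):
  [0, -29, -26, -15, -21]
  [0, 0, 3, -15, -11]
  [-22, -22, 0, -37, -14]
  [-14, -14, -11, 0, -6]
  [-8, -8, -5, -23, 0]
Answer: T*[3][4] = -37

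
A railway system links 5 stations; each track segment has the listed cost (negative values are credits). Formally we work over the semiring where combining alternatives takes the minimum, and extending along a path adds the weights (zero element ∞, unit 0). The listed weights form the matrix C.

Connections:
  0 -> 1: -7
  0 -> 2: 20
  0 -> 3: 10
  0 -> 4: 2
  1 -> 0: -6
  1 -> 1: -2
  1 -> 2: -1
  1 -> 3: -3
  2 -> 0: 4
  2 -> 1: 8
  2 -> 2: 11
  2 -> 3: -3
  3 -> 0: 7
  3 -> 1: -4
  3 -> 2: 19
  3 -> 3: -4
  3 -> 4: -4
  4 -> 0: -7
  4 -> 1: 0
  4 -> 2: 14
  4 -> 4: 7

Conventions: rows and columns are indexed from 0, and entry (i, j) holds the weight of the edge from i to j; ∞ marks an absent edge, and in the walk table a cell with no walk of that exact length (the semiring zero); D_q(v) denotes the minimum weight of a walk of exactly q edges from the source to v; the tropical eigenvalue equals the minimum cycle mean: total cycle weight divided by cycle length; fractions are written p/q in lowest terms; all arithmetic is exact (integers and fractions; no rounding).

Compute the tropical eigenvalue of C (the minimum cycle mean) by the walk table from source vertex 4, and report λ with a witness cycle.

q=0: [∞, ∞, ∞, ∞, 0]
q=1: [-7, 0, 14, ∞, 7]
q=2: [-6, -14, -1, -3, -5]
q=3: [-20, -16, -15, -17, -7]
q=4: [-22, -27, -17, -21, -21]
q=5: [-33, -29, -28, -30, -25]
Optimal cycle mean attained by: cycle 0->1->0, total (-7) + (-6), length 2.
Answer: λ = -13/2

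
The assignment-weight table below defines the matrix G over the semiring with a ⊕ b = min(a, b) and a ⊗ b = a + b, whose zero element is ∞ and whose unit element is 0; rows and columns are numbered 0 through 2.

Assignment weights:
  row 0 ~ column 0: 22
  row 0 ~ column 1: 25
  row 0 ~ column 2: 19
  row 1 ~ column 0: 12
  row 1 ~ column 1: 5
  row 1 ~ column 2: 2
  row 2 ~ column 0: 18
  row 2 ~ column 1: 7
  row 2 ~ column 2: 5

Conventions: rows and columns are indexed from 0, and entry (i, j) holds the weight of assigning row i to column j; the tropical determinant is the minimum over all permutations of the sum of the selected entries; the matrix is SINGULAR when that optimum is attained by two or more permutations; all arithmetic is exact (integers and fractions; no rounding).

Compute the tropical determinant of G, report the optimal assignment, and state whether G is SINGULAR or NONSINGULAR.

σ = (0, 1, 2): 22 + 5 + 5 = 32
σ = (0, 2, 1): 22 + 2 + 7 = 31
σ = (1, 0, 2): 25 + 12 + 5 = 42
σ = (1, 2, 0): 25 + 2 + 18 = 45
σ = (2, 0, 1): 19 + 12 + 7 = 38
σ = (2, 1, 0): 19 + 5 + 18 = 42
Optimal value attained by: σ = (0, 2, 1).
Answer: det⊕(G) = 31; verdict: NONSINGULAR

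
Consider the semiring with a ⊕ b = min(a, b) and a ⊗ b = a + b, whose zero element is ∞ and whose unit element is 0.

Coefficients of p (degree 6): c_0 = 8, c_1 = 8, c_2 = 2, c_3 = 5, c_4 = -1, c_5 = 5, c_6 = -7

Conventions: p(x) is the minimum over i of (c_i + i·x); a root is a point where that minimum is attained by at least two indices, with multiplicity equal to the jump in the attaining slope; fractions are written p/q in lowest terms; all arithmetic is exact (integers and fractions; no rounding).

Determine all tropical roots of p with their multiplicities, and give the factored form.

hull edge (i=0, c=8) to (i=2, c=2): slope -3, span 2
hull edge (i=2, c=2) to (i=6, c=-7): slope -9/4, span 4
Factored form: p(x) = -7 ⊗ (x ⊕ 9/4) ⊗ (x ⊕ 9/4) ⊗ (x ⊕ 9/4) ⊗ (x ⊕ 9/4) ⊗ (x ⊕ 3) ⊗ (x ⊕ 3)
Answer: roots = 9/4 (mult 4), 3 (mult 2)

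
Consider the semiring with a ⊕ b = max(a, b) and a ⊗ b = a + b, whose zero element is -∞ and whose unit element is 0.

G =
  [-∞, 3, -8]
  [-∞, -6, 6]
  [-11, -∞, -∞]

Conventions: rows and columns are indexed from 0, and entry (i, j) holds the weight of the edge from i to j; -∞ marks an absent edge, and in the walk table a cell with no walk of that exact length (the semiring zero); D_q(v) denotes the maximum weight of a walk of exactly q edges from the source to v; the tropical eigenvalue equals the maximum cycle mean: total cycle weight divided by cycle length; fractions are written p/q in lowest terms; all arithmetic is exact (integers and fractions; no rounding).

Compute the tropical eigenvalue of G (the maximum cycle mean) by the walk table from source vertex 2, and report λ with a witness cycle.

q=0: [-∞, -∞, 0]
q=1: [-11, -∞, -∞]
q=2: [-∞, -8, -19]
q=3: [-30, -14, -2]
Optimal cycle mean attained by: cycle 0->1->2->0, total 3 + 6 + (-11), length 3.
Answer: λ = -2/3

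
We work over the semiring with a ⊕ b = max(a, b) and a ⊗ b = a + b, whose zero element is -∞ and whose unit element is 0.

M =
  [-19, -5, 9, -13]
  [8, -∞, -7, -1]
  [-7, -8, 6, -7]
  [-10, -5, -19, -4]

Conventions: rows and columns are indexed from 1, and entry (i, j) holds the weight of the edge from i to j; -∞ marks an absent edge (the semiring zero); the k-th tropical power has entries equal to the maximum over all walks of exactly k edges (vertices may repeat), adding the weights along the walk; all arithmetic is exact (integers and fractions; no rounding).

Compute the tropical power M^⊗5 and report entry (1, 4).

M^⊗2:
  [3, 1, 15, 2]
  [-11, 3, 17, -5]
  [0, -2, 12, -1]
  [3, -9, -1, -6]
M^⊗3:
  [9, 7, 21, 8]
  [11, 9, 23, 10]
  [6, 4, 18, 5]
  [-1, -2, 12, -8]
M^⊗4:
  [15, 13, 27, 14]
  [17, 15, 29, 16]
  [12, 10, 24, 11]
  [6, 4, 18, 5]
M^⊗5:
  [21, 19, 33, 20]
  [23, 21, 35, 22]
  [18, 16, 30, 17]
  [12, 10, 24, 11]
Key observation: the optimum is the walk 1->3->3->3->3->4, with weight 9 + 6 + 6 + 6 + (-7) = 20.
Optimal value attained by: walk 1->3->3->3->3->4.
Answer: (M^⊗5)[1][4] = 20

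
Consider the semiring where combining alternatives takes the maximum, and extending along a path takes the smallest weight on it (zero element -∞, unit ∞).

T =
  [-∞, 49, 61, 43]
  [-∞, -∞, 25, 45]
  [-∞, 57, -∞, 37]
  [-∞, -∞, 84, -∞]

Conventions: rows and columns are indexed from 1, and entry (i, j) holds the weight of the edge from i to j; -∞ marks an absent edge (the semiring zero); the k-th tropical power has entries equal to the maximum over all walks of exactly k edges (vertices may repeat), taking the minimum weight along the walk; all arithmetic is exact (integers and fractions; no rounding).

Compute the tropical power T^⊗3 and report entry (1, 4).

T^⊗2:
  [-∞, 57, 43, 45]
  [-∞, 25, 45, 25]
  [-∞, -∞, 37, 45]
  [-∞, 57, -∞, 37]
T^⊗3:
  [-∞, 43, 45, 45]
  [-∞, 45, 25, 37]
  [-∞, 37, 45, 37]
  [-∞, -∞, 37, 45]
Key observation: the optimum is the walk 1->3->2->4, with weight 61 min 57 min 45 = 45.
Optimal value attained by: walk 1->3->2->4.
Answer: (T^⊗3)[1][4] = 45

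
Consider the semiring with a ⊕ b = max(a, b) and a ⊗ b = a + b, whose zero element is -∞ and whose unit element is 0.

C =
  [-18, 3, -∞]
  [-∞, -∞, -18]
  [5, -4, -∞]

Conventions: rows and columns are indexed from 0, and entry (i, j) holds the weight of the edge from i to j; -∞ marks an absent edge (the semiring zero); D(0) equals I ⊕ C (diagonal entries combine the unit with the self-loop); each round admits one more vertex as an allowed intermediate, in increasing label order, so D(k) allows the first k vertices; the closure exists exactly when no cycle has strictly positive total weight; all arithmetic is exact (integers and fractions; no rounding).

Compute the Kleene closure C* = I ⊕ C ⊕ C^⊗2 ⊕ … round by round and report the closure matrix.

D(0):
  [0, 3, -∞]
  [-∞, 0, -18]
  [5, -4, 0]
D(1):
  [0, 3, -∞]
  [-∞, 0, -18]
  [5, 8, 0]
D(2):
  [0, 3, -15]
  [-∞, 0, -18]
  [5, 8, 0]
D(3):
  [0, 3, -15]
  [-13, 0, -18]
  [5, 8, 0]
Answer: C* = [[0, 3, -15], [-13, 0, -18], [5, 8, 0]]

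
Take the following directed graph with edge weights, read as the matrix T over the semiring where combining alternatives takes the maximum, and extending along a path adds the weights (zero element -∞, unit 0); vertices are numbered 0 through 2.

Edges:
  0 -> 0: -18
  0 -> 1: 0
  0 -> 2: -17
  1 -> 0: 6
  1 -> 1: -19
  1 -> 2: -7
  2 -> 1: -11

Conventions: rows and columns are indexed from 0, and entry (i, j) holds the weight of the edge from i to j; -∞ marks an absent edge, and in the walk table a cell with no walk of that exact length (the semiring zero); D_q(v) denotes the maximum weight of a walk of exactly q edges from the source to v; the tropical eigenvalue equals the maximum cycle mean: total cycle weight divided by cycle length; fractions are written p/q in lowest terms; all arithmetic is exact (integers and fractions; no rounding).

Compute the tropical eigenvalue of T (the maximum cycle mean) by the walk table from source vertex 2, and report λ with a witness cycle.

q=0: [-∞, -∞, 0]
q=1: [-∞, -11, -∞]
q=2: [-5, -30, -18]
q=3: [-23, -5, -22]
Optimal cycle mean attained by: cycle 0->1->0, total 0 + 6, length 2.
Answer: λ = 3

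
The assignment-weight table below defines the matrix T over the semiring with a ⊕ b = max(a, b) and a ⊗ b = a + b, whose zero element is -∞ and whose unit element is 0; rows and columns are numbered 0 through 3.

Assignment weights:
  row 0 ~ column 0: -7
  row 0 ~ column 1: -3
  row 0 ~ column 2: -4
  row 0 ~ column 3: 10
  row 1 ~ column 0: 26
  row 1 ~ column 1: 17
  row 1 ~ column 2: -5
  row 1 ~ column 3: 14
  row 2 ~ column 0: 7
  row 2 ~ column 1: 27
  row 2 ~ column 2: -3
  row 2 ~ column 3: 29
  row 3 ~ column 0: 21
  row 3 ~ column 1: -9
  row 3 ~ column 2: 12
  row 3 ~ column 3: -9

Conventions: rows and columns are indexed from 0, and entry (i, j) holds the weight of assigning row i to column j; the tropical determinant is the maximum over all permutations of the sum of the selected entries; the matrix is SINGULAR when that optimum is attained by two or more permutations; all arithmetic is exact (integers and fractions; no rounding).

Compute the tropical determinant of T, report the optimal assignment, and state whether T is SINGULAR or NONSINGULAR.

σ = (0, 1, 2, 3): (-7) + 17 + (-3) + (-9) = -2
σ = (0, 1, 3, 2): (-7) + 17 + 29 + 12 = 51
σ = (0, 2, 1, 3): (-7) + (-5) + 27 + (-9) = 6
σ = (0, 2, 3, 1): (-7) + (-5) + 29 + (-9) = 8
σ = (0, 3, 1, 2): (-7) + 14 + 27 + 12 = 46
σ = (0, 3, 2, 1): (-7) + 14 + (-3) + (-9) = -5
σ = (1, 0, 2, 3): (-3) + 26 + (-3) + (-9) = 11
σ = (1, 0, 3, 2): (-3) + 26 + 29 + 12 = 64
σ = (1, 2, 0, 3): (-3) + (-5) + 7 + (-9) = -10
σ = (1, 2, 3, 0): (-3) + (-5) + 29 + 21 = 42
σ = (1, 3, 0, 2): (-3) + 14 + 7 + 12 = 30
σ = (1, 3, 2, 0): (-3) + 14 + (-3) + 21 = 29
σ = (2, 0, 1, 3): (-4) + 26 + 27 + (-9) = 40
σ = (2, 0, 3, 1): (-4) + 26 + 29 + (-9) = 42
σ = (2, 1, 0, 3): (-4) + 17 + 7 + (-9) = 11
σ = (2, 1, 3, 0): (-4) + 17 + 29 + 21 = 63
σ = (2, 3, 0, 1): (-4) + 14 + 7 + (-9) = 8
σ = (2, 3, 1, 0): (-4) + 14 + 27 + 21 = 58
σ = (3, 0, 1, 2): 10 + 26 + 27 + 12 = 75
σ = (3, 0, 2, 1): 10 + 26 + (-3) + (-9) = 24
σ = (3, 1, 0, 2): 10 + 17 + 7 + 12 = 46
σ = (3, 1, 2, 0): 10 + 17 + (-3) + 21 = 45
σ = (3, 2, 0, 1): 10 + (-5) + 7 + (-9) = 3
σ = (3, 2, 1, 0): 10 + (-5) + 27 + 21 = 53
Optimal value attained by: σ = (3, 0, 1, 2).
Answer: det⊕(T) = 75; verdict: NONSINGULAR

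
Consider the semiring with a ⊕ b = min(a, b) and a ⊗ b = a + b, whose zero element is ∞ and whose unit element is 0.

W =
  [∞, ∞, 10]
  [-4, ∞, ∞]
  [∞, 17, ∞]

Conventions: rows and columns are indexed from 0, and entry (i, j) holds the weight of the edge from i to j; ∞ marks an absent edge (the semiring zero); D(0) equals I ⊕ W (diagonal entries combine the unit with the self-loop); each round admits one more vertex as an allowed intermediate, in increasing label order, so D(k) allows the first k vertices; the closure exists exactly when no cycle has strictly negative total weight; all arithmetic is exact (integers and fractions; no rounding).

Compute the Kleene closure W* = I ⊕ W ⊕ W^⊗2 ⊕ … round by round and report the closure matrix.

D(0):
  [0, ∞, 10]
  [-4, 0, ∞]
  [∞, 17, 0]
D(1):
  [0, ∞, 10]
  [-4, 0, 6]
  [∞, 17, 0]
D(2):
  [0, ∞, 10]
  [-4, 0, 6]
  [13, 17, 0]
D(3):
  [0, 27, 10]
  [-4, 0, 6]
  [13, 17, 0]
Answer: W* = [[0, 27, 10], [-4, 0, 6], [13, 17, 0]]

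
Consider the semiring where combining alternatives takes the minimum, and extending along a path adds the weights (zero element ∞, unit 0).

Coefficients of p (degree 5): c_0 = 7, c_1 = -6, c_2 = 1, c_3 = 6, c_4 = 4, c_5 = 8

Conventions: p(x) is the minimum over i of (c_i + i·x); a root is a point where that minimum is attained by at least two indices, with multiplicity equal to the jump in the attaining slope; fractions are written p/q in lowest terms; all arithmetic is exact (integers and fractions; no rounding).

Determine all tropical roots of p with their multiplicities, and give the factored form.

hull edge (i=0, c=7) to (i=1, c=-6): slope -13, span 1
hull edge (i=1, c=-6) to (i=4, c=4): slope 10/3, span 3
hull edge (i=4, c=4) to (i=5, c=8): slope 4, span 1
Factored form: p(x) = 8 ⊗ (x ⊕ (-4)) ⊗ (x ⊕ (-10/3)) ⊗ (x ⊕ (-10/3)) ⊗ (x ⊕ (-10/3)) ⊗ (x ⊕ 13)
Answer: roots = -4 (mult 1), -10/3 (mult 3), 13 (mult 1)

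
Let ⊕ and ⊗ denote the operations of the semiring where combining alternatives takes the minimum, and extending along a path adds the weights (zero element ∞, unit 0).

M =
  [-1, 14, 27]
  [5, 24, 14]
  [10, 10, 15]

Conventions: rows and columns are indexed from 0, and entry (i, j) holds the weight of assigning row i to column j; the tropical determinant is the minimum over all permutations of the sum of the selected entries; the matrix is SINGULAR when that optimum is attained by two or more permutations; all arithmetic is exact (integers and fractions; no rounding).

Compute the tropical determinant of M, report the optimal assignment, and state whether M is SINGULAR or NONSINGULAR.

σ = (0, 1, 2): (-1) + 24 + 15 = 38
σ = (0, 2, 1): (-1) + 14 + 10 = 23
σ = (1, 0, 2): 14 + 5 + 15 = 34
σ = (1, 2, 0): 14 + 14 + 10 = 38
σ = (2, 0, 1): 27 + 5 + 10 = 42
σ = (2, 1, 0): 27 + 24 + 10 = 61
Optimal value attained by: σ = (0, 2, 1).
Answer: det⊕(M) = 23; verdict: NONSINGULAR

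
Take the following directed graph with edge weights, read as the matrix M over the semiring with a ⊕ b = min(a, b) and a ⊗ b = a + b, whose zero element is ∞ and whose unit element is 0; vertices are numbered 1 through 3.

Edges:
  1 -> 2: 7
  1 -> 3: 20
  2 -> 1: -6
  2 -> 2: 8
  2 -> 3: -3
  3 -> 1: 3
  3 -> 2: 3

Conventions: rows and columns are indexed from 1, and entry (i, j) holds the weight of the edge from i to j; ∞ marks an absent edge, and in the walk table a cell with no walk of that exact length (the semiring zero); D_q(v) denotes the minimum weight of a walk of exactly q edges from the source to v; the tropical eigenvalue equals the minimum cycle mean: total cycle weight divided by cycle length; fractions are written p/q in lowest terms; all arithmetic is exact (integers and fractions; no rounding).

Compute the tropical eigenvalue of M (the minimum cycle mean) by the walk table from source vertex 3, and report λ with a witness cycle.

q=0: [∞, ∞, 0]
q=1: [3, 3, ∞]
q=2: [-3, 10, 0]
q=3: [3, 3, 7]
Optimal cycle mean attained by: cycle 2->3->2, total (-3) + 3, length 2.
Answer: λ = 0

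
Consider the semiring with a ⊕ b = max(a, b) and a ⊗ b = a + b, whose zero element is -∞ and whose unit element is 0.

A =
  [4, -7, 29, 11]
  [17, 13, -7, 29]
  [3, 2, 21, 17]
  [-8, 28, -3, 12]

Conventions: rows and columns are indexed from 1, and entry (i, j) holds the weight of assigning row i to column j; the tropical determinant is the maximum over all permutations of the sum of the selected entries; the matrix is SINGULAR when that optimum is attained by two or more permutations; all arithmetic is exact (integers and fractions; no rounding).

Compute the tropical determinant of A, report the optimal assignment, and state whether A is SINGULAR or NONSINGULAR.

σ = (1, 2, 3, 4): 4 + 13 + 21 + 12 = 50
σ = (1, 2, 4, 3): 4 + 13 + 17 + (-3) = 31
σ = (1, 3, 2, 4): 4 + (-7) + 2 + 12 = 11
σ = (1, 3, 4, 2): 4 + (-7) + 17 + 28 = 42
σ = (1, 4, 2, 3): 4 + 29 + 2 + (-3) = 32
σ = (1, 4, 3, 2): 4 + 29 + 21 + 28 = 82
σ = (2, 1, 3, 4): (-7) + 17 + 21 + 12 = 43
σ = (2, 1, 4, 3): (-7) + 17 + 17 + (-3) = 24
σ = (2, 3, 1, 4): (-7) + (-7) + 3 + 12 = 1
σ = (2, 3, 4, 1): (-7) + (-7) + 17 + (-8) = -5
σ = (2, 4, 1, 3): (-7) + 29 + 3 + (-3) = 22
σ = (2, 4, 3, 1): (-7) + 29 + 21 + (-8) = 35
σ = (3, 1, 2, 4): 29 + 17 + 2 + 12 = 60
σ = (3, 1, 4, 2): 29 + 17 + 17 + 28 = 91
σ = (3, 2, 1, 4): 29 + 13 + 3 + 12 = 57
σ = (3, 2, 4, 1): 29 + 13 + 17 + (-8) = 51
σ = (3, 4, 1, 2): 29 + 29 + 3 + 28 = 89
σ = (3, 4, 2, 1): 29 + 29 + 2 + (-8) = 52
σ = (4, 1, 2, 3): 11 + 17 + 2 + (-3) = 27
σ = (4, 1, 3, 2): 11 + 17 + 21 + 28 = 77
σ = (4, 2, 1, 3): 11 + 13 + 3 + (-3) = 24
σ = (4, 2, 3, 1): 11 + 13 + 21 + (-8) = 37
σ = (4, 3, 1, 2): 11 + (-7) + 3 + 28 = 35
σ = (4, 3, 2, 1): 11 + (-7) + 2 + (-8) = -2
Optimal value attained by: σ = (3, 1, 4, 2).
Answer: det⊕(A) = 91; verdict: NONSINGULAR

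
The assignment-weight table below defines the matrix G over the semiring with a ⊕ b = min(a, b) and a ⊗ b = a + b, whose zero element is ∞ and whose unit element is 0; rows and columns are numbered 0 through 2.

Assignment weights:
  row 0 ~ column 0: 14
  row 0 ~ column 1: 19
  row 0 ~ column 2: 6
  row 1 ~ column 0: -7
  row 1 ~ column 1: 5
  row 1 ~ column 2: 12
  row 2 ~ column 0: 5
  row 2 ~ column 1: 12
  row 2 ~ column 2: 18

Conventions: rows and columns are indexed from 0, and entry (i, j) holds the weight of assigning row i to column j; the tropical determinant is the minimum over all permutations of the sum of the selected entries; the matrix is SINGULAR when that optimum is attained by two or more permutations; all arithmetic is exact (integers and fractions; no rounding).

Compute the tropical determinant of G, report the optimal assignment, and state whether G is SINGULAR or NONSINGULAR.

σ = (0, 1, 2): 14 + 5 + 18 = 37
σ = (0, 2, 1): 14 + 12 + 12 = 38
σ = (1, 0, 2): 19 + (-7) + 18 = 30
σ = (1, 2, 0): 19 + 12 + 5 = 36
σ = (2, 0, 1): 6 + (-7) + 12 = 11
σ = (2, 1, 0): 6 + 5 + 5 = 16
Optimal value attained by: σ = (2, 0, 1).
Answer: det⊕(G) = 11; verdict: NONSINGULAR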